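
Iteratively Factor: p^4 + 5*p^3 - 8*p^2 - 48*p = (p + 4)*(p^3 + p^2 - 12*p) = (p - 3)*(p + 4)*(p^2 + 4*p) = p*(p - 3)*(p + 4)*(p + 4)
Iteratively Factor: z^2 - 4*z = (z - 4)*(z)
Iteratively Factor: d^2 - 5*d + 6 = (d - 2)*(d - 3)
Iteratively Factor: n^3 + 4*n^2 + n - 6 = (n + 2)*(n^2 + 2*n - 3) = (n + 2)*(n + 3)*(n - 1)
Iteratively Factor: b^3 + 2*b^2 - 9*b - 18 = (b - 3)*(b^2 + 5*b + 6) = (b - 3)*(b + 3)*(b + 2)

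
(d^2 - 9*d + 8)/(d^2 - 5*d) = (d^2 - 9*d + 8)/(d*(d - 5))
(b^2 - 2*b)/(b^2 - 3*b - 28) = b*(2 - b)/(-b^2 + 3*b + 28)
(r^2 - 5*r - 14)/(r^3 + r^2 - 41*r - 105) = (r + 2)/(r^2 + 8*r + 15)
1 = 1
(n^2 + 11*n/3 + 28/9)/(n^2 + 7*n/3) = (n + 4/3)/n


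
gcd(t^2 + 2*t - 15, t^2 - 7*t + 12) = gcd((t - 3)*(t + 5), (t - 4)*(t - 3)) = t - 3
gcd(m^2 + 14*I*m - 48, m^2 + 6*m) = 1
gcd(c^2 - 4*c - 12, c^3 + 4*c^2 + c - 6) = c + 2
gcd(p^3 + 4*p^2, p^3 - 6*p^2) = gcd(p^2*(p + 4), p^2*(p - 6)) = p^2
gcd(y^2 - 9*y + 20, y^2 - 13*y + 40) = y - 5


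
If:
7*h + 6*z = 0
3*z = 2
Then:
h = -4/7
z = 2/3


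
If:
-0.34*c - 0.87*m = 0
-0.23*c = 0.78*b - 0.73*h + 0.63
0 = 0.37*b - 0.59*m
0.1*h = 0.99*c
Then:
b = -0.05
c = 0.08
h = 0.83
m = -0.03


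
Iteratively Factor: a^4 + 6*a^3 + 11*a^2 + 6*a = (a + 2)*(a^3 + 4*a^2 + 3*a) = (a + 1)*(a + 2)*(a^2 + 3*a) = (a + 1)*(a + 2)*(a + 3)*(a)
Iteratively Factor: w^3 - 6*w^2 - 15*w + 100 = (w + 4)*(w^2 - 10*w + 25) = (w - 5)*(w + 4)*(w - 5)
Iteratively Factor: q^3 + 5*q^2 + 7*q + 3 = (q + 3)*(q^2 + 2*q + 1) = (q + 1)*(q + 3)*(q + 1)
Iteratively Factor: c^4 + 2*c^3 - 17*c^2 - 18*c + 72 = (c - 2)*(c^3 + 4*c^2 - 9*c - 36) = (c - 2)*(c + 3)*(c^2 + c - 12) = (c - 3)*(c - 2)*(c + 3)*(c + 4)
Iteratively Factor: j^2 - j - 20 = (j - 5)*(j + 4)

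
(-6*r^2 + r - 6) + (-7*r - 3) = -6*r^2 - 6*r - 9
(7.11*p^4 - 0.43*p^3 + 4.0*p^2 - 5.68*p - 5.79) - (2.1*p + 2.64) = 7.11*p^4 - 0.43*p^3 + 4.0*p^2 - 7.78*p - 8.43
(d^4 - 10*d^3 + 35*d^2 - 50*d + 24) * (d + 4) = d^5 - 6*d^4 - 5*d^3 + 90*d^2 - 176*d + 96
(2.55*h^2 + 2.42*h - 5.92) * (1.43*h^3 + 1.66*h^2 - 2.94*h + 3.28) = 3.6465*h^5 + 7.6936*h^4 - 11.9454*h^3 - 8.578*h^2 + 25.3424*h - 19.4176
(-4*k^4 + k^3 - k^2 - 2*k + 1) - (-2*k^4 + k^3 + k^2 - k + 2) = -2*k^4 - 2*k^2 - k - 1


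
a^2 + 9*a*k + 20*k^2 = (a + 4*k)*(a + 5*k)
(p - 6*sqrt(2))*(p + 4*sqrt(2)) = p^2 - 2*sqrt(2)*p - 48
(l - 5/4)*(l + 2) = l^2 + 3*l/4 - 5/2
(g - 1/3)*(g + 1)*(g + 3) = g^3 + 11*g^2/3 + 5*g/3 - 1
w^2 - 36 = (w - 6)*(w + 6)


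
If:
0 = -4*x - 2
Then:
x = -1/2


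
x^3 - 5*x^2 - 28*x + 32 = (x - 8)*(x - 1)*(x + 4)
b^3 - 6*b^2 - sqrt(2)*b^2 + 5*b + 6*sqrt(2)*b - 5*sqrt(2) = (b - 5)*(b - 1)*(b - sqrt(2))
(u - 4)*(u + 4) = u^2 - 16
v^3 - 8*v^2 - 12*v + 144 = (v - 6)^2*(v + 4)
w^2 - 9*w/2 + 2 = (w - 4)*(w - 1/2)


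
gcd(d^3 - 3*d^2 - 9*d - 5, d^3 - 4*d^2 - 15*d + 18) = 1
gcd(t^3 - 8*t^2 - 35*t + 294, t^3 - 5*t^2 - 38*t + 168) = t^2 - t - 42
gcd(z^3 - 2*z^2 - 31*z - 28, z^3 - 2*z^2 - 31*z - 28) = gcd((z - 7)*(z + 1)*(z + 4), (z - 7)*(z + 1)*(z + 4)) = z^3 - 2*z^2 - 31*z - 28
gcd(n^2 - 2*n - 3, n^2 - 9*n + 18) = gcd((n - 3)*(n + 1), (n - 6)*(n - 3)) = n - 3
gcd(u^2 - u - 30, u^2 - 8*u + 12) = u - 6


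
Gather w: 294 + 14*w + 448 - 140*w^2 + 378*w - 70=-140*w^2 + 392*w + 672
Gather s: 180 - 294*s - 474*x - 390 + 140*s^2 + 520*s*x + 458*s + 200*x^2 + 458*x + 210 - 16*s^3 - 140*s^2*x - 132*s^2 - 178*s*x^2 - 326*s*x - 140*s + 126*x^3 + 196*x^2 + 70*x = -16*s^3 + s^2*(8 - 140*x) + s*(-178*x^2 + 194*x + 24) + 126*x^3 + 396*x^2 + 54*x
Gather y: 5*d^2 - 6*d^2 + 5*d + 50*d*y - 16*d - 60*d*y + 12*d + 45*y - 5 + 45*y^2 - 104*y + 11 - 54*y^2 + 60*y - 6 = -d^2 + d - 9*y^2 + y*(1 - 10*d)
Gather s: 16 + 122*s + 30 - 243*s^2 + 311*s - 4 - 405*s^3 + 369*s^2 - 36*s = -405*s^3 + 126*s^2 + 397*s + 42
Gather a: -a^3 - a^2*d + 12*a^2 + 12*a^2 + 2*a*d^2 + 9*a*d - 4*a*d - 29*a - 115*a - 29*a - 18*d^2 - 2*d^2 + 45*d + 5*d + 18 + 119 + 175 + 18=-a^3 + a^2*(24 - d) + a*(2*d^2 + 5*d - 173) - 20*d^2 + 50*d + 330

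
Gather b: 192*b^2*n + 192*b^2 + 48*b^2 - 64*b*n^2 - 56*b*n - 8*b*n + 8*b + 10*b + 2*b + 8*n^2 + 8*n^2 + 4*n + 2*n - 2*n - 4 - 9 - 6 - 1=b^2*(192*n + 240) + b*(-64*n^2 - 64*n + 20) + 16*n^2 + 4*n - 20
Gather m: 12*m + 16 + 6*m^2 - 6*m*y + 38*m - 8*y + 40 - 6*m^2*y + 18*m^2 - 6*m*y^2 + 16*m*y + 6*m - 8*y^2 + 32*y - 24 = m^2*(24 - 6*y) + m*(-6*y^2 + 10*y + 56) - 8*y^2 + 24*y + 32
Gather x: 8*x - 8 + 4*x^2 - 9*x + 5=4*x^2 - x - 3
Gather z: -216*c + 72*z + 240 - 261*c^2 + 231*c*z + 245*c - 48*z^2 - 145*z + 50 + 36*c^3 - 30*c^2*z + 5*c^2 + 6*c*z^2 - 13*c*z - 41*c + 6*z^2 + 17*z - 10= 36*c^3 - 256*c^2 - 12*c + z^2*(6*c - 42) + z*(-30*c^2 + 218*c - 56) + 280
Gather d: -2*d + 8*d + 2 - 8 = 6*d - 6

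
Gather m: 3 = 3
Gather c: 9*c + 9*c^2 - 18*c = 9*c^2 - 9*c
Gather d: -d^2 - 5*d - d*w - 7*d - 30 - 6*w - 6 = -d^2 + d*(-w - 12) - 6*w - 36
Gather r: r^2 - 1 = r^2 - 1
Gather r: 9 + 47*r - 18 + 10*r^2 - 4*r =10*r^2 + 43*r - 9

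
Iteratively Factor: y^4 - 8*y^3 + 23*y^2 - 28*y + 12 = (y - 2)*(y^3 - 6*y^2 + 11*y - 6) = (y - 2)^2*(y^2 - 4*y + 3) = (y - 2)^2*(y - 1)*(y - 3)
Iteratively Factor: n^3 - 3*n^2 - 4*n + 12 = (n - 3)*(n^2 - 4) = (n - 3)*(n + 2)*(n - 2)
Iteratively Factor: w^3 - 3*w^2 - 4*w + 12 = (w - 3)*(w^2 - 4) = (w - 3)*(w - 2)*(w + 2)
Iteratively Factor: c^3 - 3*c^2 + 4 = (c - 2)*(c^2 - c - 2) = (c - 2)*(c + 1)*(c - 2)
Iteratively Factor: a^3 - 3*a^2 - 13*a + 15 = (a - 1)*(a^2 - 2*a - 15) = (a - 5)*(a - 1)*(a + 3)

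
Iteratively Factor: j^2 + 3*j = (j + 3)*(j)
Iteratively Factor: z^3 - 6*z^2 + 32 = (z - 4)*(z^2 - 2*z - 8) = (z - 4)*(z + 2)*(z - 4)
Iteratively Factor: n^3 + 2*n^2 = (n)*(n^2 + 2*n) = n^2*(n + 2)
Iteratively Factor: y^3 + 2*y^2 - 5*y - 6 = (y + 1)*(y^2 + y - 6) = (y - 2)*(y + 1)*(y + 3)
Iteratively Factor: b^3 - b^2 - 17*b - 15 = (b + 1)*(b^2 - 2*b - 15) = (b + 1)*(b + 3)*(b - 5)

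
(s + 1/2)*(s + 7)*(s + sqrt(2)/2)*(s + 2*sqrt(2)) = s^4 + 5*sqrt(2)*s^3/2 + 15*s^3/2 + 11*s^2/2 + 75*sqrt(2)*s^2/4 + 35*sqrt(2)*s/4 + 15*s + 7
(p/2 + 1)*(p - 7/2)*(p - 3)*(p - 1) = p^4/2 - 11*p^3/4 + p^2 + 47*p/4 - 21/2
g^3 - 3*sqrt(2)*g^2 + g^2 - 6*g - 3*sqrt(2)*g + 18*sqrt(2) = (g - 2)*(g + 3)*(g - 3*sqrt(2))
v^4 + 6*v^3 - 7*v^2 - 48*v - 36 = (v - 3)*(v + 1)*(v + 2)*(v + 6)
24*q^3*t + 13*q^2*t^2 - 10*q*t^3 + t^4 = t*(-8*q + t)*(-3*q + t)*(q + t)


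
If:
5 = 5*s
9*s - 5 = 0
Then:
No Solution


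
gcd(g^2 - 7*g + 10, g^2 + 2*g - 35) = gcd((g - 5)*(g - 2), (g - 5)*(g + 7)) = g - 5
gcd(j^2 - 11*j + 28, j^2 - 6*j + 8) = j - 4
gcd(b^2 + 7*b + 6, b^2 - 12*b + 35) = 1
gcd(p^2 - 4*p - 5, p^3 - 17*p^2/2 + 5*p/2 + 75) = p - 5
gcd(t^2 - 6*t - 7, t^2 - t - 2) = t + 1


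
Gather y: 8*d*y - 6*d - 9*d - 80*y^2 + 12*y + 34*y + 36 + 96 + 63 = -15*d - 80*y^2 + y*(8*d + 46) + 195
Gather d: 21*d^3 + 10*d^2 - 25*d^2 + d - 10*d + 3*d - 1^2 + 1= 21*d^3 - 15*d^2 - 6*d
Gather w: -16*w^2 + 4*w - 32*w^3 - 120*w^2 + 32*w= -32*w^3 - 136*w^2 + 36*w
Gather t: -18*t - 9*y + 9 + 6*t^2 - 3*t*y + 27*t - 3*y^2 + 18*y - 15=6*t^2 + t*(9 - 3*y) - 3*y^2 + 9*y - 6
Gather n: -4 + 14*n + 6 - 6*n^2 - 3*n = -6*n^2 + 11*n + 2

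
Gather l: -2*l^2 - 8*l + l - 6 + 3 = -2*l^2 - 7*l - 3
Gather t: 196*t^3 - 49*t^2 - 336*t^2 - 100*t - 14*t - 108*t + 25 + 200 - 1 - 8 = 196*t^3 - 385*t^2 - 222*t + 216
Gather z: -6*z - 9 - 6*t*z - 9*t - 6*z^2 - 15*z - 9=-9*t - 6*z^2 + z*(-6*t - 21) - 18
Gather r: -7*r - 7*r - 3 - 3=-14*r - 6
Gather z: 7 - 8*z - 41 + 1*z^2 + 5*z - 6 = z^2 - 3*z - 40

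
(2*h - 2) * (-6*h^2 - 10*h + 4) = -12*h^3 - 8*h^2 + 28*h - 8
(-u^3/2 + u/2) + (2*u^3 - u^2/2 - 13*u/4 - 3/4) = 3*u^3/2 - u^2/2 - 11*u/4 - 3/4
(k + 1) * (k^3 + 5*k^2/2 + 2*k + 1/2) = k^4 + 7*k^3/2 + 9*k^2/2 + 5*k/2 + 1/2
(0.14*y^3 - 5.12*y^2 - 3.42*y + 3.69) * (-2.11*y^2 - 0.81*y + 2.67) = -0.2954*y^5 + 10.6898*y^4 + 11.7372*y^3 - 18.6861*y^2 - 12.1203*y + 9.8523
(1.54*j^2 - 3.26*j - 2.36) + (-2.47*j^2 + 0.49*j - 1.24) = -0.93*j^2 - 2.77*j - 3.6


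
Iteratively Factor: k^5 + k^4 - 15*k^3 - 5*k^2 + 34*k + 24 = (k - 3)*(k^4 + 4*k^3 - 3*k^2 - 14*k - 8) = (k - 3)*(k + 4)*(k^3 - 3*k - 2) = (k - 3)*(k + 1)*(k + 4)*(k^2 - k - 2) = (k - 3)*(k - 2)*(k + 1)*(k + 4)*(k + 1)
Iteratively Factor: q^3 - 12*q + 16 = (q - 2)*(q^2 + 2*q - 8) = (q - 2)*(q + 4)*(q - 2)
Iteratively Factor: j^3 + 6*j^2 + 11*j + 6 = (j + 1)*(j^2 + 5*j + 6) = (j + 1)*(j + 2)*(j + 3)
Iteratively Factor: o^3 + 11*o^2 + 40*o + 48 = (o + 4)*(o^2 + 7*o + 12) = (o + 4)^2*(o + 3)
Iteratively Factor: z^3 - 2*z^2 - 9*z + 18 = (z - 3)*(z^2 + z - 6) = (z - 3)*(z + 3)*(z - 2)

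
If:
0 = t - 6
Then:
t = 6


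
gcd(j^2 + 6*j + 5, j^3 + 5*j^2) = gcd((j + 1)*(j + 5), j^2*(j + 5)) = j + 5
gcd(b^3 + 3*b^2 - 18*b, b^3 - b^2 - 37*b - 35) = 1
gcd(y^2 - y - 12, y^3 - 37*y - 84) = y + 3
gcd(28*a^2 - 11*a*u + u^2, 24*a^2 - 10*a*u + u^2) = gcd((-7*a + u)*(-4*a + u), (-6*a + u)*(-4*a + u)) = -4*a + u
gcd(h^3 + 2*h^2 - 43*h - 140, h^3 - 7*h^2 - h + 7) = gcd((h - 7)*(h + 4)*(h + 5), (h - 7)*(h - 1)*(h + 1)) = h - 7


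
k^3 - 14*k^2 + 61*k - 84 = (k - 7)*(k - 4)*(k - 3)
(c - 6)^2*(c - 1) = c^3 - 13*c^2 + 48*c - 36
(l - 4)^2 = l^2 - 8*l + 16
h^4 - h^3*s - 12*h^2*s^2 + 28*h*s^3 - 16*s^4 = (h - 2*s)^2*(h - s)*(h + 4*s)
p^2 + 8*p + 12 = (p + 2)*(p + 6)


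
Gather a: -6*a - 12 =-6*a - 12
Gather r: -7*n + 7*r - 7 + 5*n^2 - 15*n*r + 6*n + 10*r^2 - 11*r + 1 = 5*n^2 - n + 10*r^2 + r*(-15*n - 4) - 6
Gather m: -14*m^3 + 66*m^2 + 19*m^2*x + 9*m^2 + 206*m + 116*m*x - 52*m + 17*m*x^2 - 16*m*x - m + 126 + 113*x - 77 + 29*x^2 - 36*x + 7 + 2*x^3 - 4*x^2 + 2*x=-14*m^3 + m^2*(19*x + 75) + m*(17*x^2 + 100*x + 153) + 2*x^3 + 25*x^2 + 79*x + 56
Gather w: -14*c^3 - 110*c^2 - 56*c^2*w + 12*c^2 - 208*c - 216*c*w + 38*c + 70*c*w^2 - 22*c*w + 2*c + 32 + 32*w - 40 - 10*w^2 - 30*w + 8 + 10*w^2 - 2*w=-14*c^3 - 98*c^2 + 70*c*w^2 - 168*c + w*(-56*c^2 - 238*c)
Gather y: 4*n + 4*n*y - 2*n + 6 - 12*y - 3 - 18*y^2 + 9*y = 2*n - 18*y^2 + y*(4*n - 3) + 3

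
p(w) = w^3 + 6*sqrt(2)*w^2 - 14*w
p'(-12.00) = 214.35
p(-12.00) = -338.12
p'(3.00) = 63.91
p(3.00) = 61.37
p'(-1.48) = -32.55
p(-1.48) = 36.06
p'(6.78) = 238.97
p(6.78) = 606.80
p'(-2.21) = -36.85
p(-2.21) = 61.59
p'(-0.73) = -24.79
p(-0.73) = 14.35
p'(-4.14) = -32.84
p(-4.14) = 132.44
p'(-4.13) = -32.92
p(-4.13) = 132.11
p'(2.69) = 53.36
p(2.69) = 43.21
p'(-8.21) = 48.88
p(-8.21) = 133.50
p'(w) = 3*w^2 + 12*sqrt(2)*w - 14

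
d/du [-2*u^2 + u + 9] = 1 - 4*u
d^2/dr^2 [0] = 0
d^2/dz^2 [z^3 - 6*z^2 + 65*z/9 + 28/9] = 6*z - 12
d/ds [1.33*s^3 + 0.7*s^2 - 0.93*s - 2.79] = 3.99*s^2 + 1.4*s - 0.93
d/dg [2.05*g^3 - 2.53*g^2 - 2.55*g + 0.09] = 6.15*g^2 - 5.06*g - 2.55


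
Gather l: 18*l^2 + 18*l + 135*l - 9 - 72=18*l^2 + 153*l - 81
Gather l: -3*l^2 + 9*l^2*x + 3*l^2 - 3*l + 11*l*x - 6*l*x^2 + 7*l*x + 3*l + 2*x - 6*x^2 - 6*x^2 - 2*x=9*l^2*x + l*(-6*x^2 + 18*x) - 12*x^2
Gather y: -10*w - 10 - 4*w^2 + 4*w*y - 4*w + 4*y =-4*w^2 - 14*w + y*(4*w + 4) - 10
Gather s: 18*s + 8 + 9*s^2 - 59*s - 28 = 9*s^2 - 41*s - 20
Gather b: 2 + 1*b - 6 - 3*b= -2*b - 4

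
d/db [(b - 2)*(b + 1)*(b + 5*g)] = 3*b^2 + 10*b*g - 2*b - 5*g - 2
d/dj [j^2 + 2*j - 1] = 2*j + 2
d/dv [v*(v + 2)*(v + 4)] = 3*v^2 + 12*v + 8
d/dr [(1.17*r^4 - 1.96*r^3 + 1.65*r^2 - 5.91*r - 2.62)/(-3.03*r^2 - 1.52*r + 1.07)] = (-7.0902*r^5 + 0.603599999999998*r^4 + 10.966*r^3 - 26.7069*r^2 - 12.3462*r - 10.3061)/(9.1809*r^4 + 9.2112*r^3 - 4.1738*r^2 - 3.2528*r + 1.1449)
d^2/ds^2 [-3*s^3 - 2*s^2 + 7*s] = -18*s - 4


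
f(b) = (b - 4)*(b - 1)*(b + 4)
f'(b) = (b - 4)*(b - 1) + (b - 4)*(b + 4) + (b - 1)*(b + 4) = 3*b^2 - 2*b - 16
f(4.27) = 7.30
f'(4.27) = 30.16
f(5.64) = 73.36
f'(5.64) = 68.15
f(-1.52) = 34.50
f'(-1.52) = -6.03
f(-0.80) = 27.65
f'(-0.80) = -12.48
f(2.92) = -14.35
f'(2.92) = 3.74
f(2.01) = -12.08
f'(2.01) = -7.90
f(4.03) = 0.73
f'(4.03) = 24.66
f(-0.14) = 18.22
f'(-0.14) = -15.66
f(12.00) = 1408.00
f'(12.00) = 392.00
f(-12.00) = -1664.00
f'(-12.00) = 440.00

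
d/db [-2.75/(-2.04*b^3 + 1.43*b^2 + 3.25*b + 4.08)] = (-16.83*b^2 + 7.865*b + 8.9375)/(-2.04*b^3 + 1.43*b^2 + 3.25*b + 4.08)^2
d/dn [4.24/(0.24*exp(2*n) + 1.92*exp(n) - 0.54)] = (-2.0352*exp(n) - 8.1408)*exp(n)/(0.24*exp(2*n) + 1.92*exp(n) - 0.54)^2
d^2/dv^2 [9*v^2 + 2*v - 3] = 18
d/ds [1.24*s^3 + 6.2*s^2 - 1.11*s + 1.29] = 3.72*s^2 + 12.4*s - 1.11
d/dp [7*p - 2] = 7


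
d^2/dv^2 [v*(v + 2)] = 2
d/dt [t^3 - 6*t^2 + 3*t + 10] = 3*t^2 - 12*t + 3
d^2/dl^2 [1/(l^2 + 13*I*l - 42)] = 2*(-l^2 - 13*I*l + (2*l + 13*I)^2 + 42)/(l^2 + 13*I*l - 42)^3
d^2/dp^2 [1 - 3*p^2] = -6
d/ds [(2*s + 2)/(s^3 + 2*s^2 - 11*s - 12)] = 2*(-2*s - 1)/(s^4 + 2*s^3 - 23*s^2 - 24*s + 144)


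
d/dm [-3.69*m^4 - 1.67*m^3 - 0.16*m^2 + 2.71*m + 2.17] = -14.76*m^3 - 5.01*m^2 - 0.32*m + 2.71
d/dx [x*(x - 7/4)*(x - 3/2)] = 3*x^2 - 13*x/2 + 21/8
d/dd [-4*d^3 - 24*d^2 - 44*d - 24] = -12*d^2 - 48*d - 44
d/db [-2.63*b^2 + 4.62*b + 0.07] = 4.62 - 5.26*b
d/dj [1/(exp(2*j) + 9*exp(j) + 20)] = (-2*exp(j) - 9)*exp(j)/(exp(2*j) + 9*exp(j) + 20)^2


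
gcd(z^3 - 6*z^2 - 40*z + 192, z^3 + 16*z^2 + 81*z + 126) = z + 6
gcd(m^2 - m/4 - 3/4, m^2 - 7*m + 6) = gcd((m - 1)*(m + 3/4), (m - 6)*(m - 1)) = m - 1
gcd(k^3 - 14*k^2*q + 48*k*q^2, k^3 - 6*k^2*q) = -k^2 + 6*k*q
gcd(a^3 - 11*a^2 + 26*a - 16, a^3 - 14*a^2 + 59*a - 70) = a - 2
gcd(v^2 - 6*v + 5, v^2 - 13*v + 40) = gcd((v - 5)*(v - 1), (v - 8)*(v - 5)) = v - 5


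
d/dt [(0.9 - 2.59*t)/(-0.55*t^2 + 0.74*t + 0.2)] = (-1.4245*t^2 + 0.99*t - 1.184)/(0.3025*t^4 - 0.814*t^3 + 0.3276*t^2 + 0.296*t + 0.04)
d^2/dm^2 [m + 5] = 0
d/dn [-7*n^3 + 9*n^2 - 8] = 3*n*(6 - 7*n)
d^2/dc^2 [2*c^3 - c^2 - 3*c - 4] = 12*c - 2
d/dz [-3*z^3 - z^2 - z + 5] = -9*z^2 - 2*z - 1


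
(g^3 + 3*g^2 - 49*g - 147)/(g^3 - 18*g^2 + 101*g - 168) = (g^2 + 10*g + 21)/(g^2 - 11*g + 24)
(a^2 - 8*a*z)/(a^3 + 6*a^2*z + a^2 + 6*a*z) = (a - 8*z)/(a^2 + 6*a*z + a + 6*z)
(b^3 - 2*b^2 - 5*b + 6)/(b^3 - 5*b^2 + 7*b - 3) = (b + 2)/(b - 1)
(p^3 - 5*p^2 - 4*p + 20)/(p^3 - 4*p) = (p - 5)/p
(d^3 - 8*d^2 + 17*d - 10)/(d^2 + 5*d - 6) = (d^2 - 7*d + 10)/(d + 6)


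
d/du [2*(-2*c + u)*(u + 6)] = -4*c + 4*u + 12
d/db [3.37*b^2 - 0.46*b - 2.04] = 6.74*b - 0.46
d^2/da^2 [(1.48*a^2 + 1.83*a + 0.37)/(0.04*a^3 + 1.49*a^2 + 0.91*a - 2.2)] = (0.004736*a^6 + 0.0175679999999998*a^5 + 0.338280000000005*a^4 + 6.15507000000001*a^3 + 36.05055*a^2 + 39.197898*a + 24.692234)/(6.4e-5*a^9 + 0.007152*a^8 + 0.27078*a^7 + 3.622805*a^6 + 5.373525*a^5 - 11.431533*a^4 - 16.563509*a^3 + 16.16934*a^2 + 13.2132*a - 10.648)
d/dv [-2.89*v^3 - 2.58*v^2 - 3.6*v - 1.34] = -8.67*v^2 - 5.16*v - 3.6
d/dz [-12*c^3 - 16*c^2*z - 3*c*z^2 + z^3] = -16*c^2 - 6*c*z + 3*z^2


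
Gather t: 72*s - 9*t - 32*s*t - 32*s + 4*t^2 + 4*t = 40*s + 4*t^2 + t*(-32*s - 5)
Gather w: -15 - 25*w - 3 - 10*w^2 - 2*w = -10*w^2 - 27*w - 18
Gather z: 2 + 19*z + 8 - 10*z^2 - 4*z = -10*z^2 + 15*z + 10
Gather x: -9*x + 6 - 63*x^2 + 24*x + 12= -63*x^2 + 15*x + 18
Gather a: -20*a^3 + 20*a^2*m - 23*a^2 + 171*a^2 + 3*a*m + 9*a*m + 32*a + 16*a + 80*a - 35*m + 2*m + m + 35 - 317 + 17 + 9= -20*a^3 + a^2*(20*m + 148) + a*(12*m + 128) - 32*m - 256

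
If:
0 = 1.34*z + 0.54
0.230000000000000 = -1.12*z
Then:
No Solution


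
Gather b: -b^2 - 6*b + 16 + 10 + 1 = -b^2 - 6*b + 27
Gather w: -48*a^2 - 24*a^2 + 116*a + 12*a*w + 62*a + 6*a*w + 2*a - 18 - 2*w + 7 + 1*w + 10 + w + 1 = -72*a^2 + 18*a*w + 180*a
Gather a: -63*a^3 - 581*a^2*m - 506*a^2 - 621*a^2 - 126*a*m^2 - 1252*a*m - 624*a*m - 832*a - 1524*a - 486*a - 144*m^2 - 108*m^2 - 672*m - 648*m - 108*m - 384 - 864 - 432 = -63*a^3 + a^2*(-581*m - 1127) + a*(-126*m^2 - 1876*m - 2842) - 252*m^2 - 1428*m - 1680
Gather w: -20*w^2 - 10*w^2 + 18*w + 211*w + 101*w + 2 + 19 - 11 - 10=-30*w^2 + 330*w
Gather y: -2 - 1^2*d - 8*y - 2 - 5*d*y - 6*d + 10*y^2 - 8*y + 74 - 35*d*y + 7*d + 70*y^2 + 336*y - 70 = 80*y^2 + y*(320 - 40*d)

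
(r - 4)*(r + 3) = r^2 - r - 12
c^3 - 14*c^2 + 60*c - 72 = (c - 6)^2*(c - 2)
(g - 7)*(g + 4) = g^2 - 3*g - 28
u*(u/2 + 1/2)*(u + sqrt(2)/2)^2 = u^4/2 + u^3/2 + sqrt(2)*u^3/2 + u^2/4 + sqrt(2)*u^2/2 + u/4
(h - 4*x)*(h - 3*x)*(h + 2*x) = h^3 - 5*h^2*x - 2*h*x^2 + 24*x^3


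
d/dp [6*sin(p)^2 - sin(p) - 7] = (12*sin(p) - 1)*cos(p)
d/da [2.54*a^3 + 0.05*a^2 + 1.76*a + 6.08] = 7.62*a^2 + 0.1*a + 1.76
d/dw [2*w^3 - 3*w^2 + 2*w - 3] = 6*w^2 - 6*w + 2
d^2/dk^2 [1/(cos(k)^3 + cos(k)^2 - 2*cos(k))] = ((-5*cos(k) + 8*cos(2*k) + 9*cos(3*k))*(cos(k)^2 + cos(k) - 2)*cos(k)/4 + 2*(3*cos(k)^2 + 2*cos(k) - 2)^2*sin(k)^2)/((cos(k)^2 + cos(k) - 2)^3*cos(k)^3)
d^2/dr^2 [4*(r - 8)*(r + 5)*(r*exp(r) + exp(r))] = 4*(r^3 + 4*r^2 - 45*r - 130)*exp(r)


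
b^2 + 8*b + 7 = (b + 1)*(b + 7)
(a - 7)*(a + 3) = a^2 - 4*a - 21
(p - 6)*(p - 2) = p^2 - 8*p + 12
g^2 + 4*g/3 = g*(g + 4/3)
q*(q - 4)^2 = q^3 - 8*q^2 + 16*q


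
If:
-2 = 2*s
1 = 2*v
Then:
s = -1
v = 1/2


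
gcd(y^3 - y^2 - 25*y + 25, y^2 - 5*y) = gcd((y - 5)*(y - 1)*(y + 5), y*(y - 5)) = y - 5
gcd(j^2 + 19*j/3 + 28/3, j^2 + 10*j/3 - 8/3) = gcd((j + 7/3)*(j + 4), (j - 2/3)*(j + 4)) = j + 4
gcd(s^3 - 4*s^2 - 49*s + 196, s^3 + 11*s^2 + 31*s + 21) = s + 7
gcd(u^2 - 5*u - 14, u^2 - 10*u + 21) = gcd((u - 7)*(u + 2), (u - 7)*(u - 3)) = u - 7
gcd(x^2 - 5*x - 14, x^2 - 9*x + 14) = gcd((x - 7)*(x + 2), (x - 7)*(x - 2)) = x - 7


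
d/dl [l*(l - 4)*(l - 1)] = 3*l^2 - 10*l + 4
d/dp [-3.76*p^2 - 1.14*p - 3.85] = -7.52*p - 1.14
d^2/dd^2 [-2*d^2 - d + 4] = -4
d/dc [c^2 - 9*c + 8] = 2*c - 9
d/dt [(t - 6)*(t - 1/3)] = 2*t - 19/3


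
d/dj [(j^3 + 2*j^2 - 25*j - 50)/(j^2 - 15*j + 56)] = (j^4 - 30*j^3 + 163*j^2 + 324*j - 2150)/(j^4 - 30*j^3 + 337*j^2 - 1680*j + 3136)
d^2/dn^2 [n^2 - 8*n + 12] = 2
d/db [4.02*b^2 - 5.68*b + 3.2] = 8.04*b - 5.68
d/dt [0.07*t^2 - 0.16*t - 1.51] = 0.14*t - 0.16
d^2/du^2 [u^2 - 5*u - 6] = 2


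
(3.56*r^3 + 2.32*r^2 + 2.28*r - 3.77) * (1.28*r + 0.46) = 4.5568*r^4 + 4.6072*r^3 + 3.9856*r^2 - 3.7768*r - 1.7342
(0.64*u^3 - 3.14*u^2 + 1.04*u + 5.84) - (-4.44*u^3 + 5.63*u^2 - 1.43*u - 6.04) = 5.08*u^3 - 8.77*u^2 + 2.47*u + 11.88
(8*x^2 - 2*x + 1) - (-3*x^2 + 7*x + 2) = 11*x^2 - 9*x - 1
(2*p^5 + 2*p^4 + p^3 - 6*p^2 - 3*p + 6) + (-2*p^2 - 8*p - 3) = 2*p^5 + 2*p^4 + p^3 - 8*p^2 - 11*p + 3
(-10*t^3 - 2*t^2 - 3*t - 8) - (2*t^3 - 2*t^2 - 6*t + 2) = -12*t^3 + 3*t - 10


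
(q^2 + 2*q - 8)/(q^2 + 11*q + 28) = (q - 2)/(q + 7)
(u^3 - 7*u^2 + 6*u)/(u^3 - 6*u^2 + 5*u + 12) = u*(u^2 - 7*u + 6)/(u^3 - 6*u^2 + 5*u + 12)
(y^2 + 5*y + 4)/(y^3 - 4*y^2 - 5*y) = (y + 4)/(y*(y - 5))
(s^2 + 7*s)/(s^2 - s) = (s + 7)/(s - 1)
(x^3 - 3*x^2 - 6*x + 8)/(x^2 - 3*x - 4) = (x^2 + x - 2)/(x + 1)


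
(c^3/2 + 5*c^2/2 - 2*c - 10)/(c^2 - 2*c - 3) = (-c^3 - 5*c^2 + 4*c + 20)/(2*(-c^2 + 2*c + 3))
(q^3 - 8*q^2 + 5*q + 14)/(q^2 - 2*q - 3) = (q^2 - 9*q + 14)/(q - 3)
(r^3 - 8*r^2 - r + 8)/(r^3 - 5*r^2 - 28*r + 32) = (r + 1)/(r + 4)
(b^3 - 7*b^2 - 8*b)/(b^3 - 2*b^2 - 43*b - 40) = b/(b + 5)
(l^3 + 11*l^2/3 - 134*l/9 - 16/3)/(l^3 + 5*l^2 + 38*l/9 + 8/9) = (3*l^2 + 10*l - 48)/(3*l^2 + 14*l + 8)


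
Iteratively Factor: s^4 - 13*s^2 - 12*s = (s - 4)*(s^3 + 4*s^2 + 3*s) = (s - 4)*(s + 1)*(s^2 + 3*s) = s*(s - 4)*(s + 1)*(s + 3)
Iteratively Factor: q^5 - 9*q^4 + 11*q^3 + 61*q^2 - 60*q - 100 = (q - 2)*(q^4 - 7*q^3 - 3*q^2 + 55*q + 50) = (q - 5)*(q - 2)*(q^3 - 2*q^2 - 13*q - 10) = (q - 5)*(q - 2)*(q + 1)*(q^2 - 3*q - 10) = (q - 5)^2*(q - 2)*(q + 1)*(q + 2)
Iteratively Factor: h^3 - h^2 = (h)*(h^2 - h) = h^2*(h - 1)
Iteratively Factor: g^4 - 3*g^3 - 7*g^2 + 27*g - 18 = (g - 3)*(g^3 - 7*g + 6) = (g - 3)*(g + 3)*(g^2 - 3*g + 2) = (g - 3)*(g - 1)*(g + 3)*(g - 2)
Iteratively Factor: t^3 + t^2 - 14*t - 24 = (t + 2)*(t^2 - t - 12) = (t - 4)*(t + 2)*(t + 3)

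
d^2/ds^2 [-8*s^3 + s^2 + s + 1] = 2 - 48*s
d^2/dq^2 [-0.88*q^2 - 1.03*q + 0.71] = -1.76000000000000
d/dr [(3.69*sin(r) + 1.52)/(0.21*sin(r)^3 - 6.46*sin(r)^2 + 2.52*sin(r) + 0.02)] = (-1.5498*sin(r)^3 + 22.8798*sin(r)^2 + 19.6384*sin(r) - 3.7566)*cos(r)/(0.0441*sin(r)^6 - 2.7132*sin(r)^5 + 42.79*sin(r)^4 - 32.55*sin(r)^3 + 6.092*sin(r)^2 + 0.1008*sin(r) + 0.0004)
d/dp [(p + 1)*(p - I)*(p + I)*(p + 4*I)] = 4*p^3 + p^2*(3 + 12*I) + p*(2 + 8*I) + 1 + 4*I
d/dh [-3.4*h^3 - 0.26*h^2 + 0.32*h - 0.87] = -10.2*h^2 - 0.52*h + 0.32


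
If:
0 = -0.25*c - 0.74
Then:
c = -2.96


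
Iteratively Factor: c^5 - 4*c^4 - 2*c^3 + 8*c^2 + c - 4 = (c - 1)*(c^4 - 3*c^3 - 5*c^2 + 3*c + 4) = (c - 4)*(c - 1)*(c^3 + c^2 - c - 1) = (c - 4)*(c - 1)*(c + 1)*(c^2 - 1) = (c - 4)*(c - 1)*(c + 1)^2*(c - 1)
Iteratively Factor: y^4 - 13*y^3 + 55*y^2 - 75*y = (y - 5)*(y^3 - 8*y^2 + 15*y) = (y - 5)^2*(y^2 - 3*y) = y*(y - 5)^2*(y - 3)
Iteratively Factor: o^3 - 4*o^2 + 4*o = (o - 2)*(o^2 - 2*o) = o*(o - 2)*(o - 2)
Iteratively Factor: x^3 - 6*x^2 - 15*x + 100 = (x - 5)*(x^2 - x - 20) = (x - 5)*(x + 4)*(x - 5)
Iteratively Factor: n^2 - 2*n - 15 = (n + 3)*(n - 5)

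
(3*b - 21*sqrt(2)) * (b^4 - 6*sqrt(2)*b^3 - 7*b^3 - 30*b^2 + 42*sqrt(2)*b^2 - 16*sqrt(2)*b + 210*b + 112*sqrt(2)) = 3*b^5 - 39*sqrt(2)*b^4 - 21*b^4 + 162*b^3 + 273*sqrt(2)*b^3 - 1134*b^2 + 582*sqrt(2)*b^2 - 4074*sqrt(2)*b + 672*b - 4704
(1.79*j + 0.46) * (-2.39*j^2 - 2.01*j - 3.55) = -4.2781*j^3 - 4.6973*j^2 - 7.2791*j - 1.633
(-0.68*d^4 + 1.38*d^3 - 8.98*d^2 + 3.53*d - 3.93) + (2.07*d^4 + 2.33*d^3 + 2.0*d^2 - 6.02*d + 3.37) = 1.39*d^4 + 3.71*d^3 - 6.98*d^2 - 2.49*d - 0.56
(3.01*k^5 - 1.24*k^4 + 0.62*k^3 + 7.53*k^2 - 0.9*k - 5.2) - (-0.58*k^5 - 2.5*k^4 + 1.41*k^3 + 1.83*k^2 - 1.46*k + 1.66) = 3.59*k^5 + 1.26*k^4 - 0.79*k^3 + 5.7*k^2 + 0.56*k - 6.86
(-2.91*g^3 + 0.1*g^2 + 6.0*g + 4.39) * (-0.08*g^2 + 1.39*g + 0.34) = 0.2328*g^5 - 4.0529*g^4 - 1.3304*g^3 + 8.0228*g^2 + 8.1421*g + 1.4926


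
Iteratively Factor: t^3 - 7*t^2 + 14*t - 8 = (t - 2)*(t^2 - 5*t + 4) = (t - 2)*(t - 1)*(t - 4)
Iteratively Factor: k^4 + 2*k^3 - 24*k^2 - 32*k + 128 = (k + 4)*(k^3 - 2*k^2 - 16*k + 32) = (k - 4)*(k + 4)*(k^2 + 2*k - 8) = (k - 4)*(k - 2)*(k + 4)*(k + 4)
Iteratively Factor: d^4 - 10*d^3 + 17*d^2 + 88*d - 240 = (d + 3)*(d^3 - 13*d^2 + 56*d - 80) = (d - 4)*(d + 3)*(d^2 - 9*d + 20) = (d - 5)*(d - 4)*(d + 3)*(d - 4)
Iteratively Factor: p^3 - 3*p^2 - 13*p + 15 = (p - 1)*(p^2 - 2*p - 15) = (p - 1)*(p + 3)*(p - 5)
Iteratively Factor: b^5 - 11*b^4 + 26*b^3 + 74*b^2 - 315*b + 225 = (b - 1)*(b^4 - 10*b^3 + 16*b^2 + 90*b - 225) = (b - 5)*(b - 1)*(b^3 - 5*b^2 - 9*b + 45) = (b - 5)^2*(b - 1)*(b^2 - 9) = (b - 5)^2*(b - 1)*(b + 3)*(b - 3)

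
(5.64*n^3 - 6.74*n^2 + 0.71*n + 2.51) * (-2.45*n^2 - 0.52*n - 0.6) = -13.818*n^5 + 13.5802*n^4 - 1.6187*n^3 - 2.4747*n^2 - 1.7312*n - 1.506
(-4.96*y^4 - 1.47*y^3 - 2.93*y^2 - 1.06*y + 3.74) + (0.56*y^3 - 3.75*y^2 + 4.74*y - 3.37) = -4.96*y^4 - 0.91*y^3 - 6.68*y^2 + 3.68*y + 0.37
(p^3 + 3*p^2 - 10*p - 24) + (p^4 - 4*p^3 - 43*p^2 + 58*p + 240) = p^4 - 3*p^3 - 40*p^2 + 48*p + 216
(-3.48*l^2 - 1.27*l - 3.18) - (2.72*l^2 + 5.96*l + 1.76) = -6.2*l^2 - 7.23*l - 4.94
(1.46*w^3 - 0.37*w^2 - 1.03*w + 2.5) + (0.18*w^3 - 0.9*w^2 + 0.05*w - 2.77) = 1.64*w^3 - 1.27*w^2 - 0.98*w - 0.27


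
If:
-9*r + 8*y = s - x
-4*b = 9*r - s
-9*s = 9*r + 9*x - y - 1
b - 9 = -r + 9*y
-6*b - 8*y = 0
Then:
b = 9068/7305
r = -4532/7305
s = -4516/7305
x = 9104/7305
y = -2267/2435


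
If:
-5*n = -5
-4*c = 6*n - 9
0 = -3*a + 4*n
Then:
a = 4/3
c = 3/4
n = 1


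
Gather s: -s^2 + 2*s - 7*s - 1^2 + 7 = -s^2 - 5*s + 6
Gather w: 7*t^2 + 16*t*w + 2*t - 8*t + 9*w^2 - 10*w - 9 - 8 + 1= 7*t^2 - 6*t + 9*w^2 + w*(16*t - 10) - 16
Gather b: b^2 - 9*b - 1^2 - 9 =b^2 - 9*b - 10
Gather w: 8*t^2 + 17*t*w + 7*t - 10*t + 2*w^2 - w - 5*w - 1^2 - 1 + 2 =8*t^2 - 3*t + 2*w^2 + w*(17*t - 6)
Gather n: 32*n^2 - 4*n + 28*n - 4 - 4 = 32*n^2 + 24*n - 8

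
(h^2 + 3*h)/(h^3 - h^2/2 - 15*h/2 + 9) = 2*h/(2*h^2 - 7*h + 6)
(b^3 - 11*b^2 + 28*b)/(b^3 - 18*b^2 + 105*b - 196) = b/(b - 7)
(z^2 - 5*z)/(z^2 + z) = (z - 5)/(z + 1)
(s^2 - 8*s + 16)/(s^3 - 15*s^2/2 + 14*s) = 2*(s - 4)/(s*(2*s - 7))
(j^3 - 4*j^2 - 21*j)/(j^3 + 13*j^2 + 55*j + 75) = j*(j - 7)/(j^2 + 10*j + 25)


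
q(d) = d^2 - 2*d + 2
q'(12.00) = 22.00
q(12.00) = 122.00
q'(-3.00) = -8.00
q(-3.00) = 17.00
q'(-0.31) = -2.62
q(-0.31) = 2.72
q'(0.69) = -0.62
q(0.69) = 1.10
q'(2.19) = 2.38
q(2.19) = 2.42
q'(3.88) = 5.76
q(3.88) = 9.29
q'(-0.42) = -2.84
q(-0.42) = 3.02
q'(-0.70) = -3.40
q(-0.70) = 3.89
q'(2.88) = 3.76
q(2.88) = 4.53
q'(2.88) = 3.76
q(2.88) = 4.53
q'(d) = 2*d - 2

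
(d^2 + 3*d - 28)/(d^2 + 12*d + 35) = (d - 4)/(d + 5)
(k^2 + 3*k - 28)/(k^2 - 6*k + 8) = (k + 7)/(k - 2)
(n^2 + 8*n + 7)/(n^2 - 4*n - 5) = (n + 7)/(n - 5)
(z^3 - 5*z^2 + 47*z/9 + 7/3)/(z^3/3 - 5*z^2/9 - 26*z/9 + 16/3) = (9*z^3 - 45*z^2 + 47*z + 21)/(3*z^3 - 5*z^2 - 26*z + 48)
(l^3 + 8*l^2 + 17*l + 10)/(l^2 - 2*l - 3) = (l^2 + 7*l + 10)/(l - 3)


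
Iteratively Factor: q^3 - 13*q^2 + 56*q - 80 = (q - 4)*(q^2 - 9*q + 20) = (q - 5)*(q - 4)*(q - 4)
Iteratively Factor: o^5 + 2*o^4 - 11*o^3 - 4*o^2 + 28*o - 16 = (o - 1)*(o^4 + 3*o^3 - 8*o^2 - 12*o + 16) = (o - 1)*(o + 4)*(o^3 - o^2 - 4*o + 4) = (o - 1)^2*(o + 4)*(o^2 - 4) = (o - 2)*(o - 1)^2*(o + 4)*(o + 2)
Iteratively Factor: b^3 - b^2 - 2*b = (b + 1)*(b^2 - 2*b) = b*(b + 1)*(b - 2)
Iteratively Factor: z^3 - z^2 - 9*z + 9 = (z - 1)*(z^2 - 9) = (z - 3)*(z - 1)*(z + 3)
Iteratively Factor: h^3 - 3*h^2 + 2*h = (h - 2)*(h^2 - h) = (h - 2)*(h - 1)*(h)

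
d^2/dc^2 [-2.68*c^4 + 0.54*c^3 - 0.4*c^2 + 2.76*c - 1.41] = -32.16*c^2 + 3.24*c - 0.8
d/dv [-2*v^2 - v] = -4*v - 1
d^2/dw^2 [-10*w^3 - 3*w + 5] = -60*w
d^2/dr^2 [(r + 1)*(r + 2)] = 2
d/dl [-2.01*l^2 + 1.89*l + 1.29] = 1.89 - 4.02*l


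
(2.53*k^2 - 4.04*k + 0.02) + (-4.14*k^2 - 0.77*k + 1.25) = -1.61*k^2 - 4.81*k + 1.27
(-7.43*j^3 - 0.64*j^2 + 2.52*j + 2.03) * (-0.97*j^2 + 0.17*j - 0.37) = 7.2071*j^5 - 0.6423*j^4 + 0.1959*j^3 - 1.3039*j^2 - 0.5873*j - 0.7511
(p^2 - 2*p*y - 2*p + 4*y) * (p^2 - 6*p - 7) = p^4 - 2*p^3*y - 8*p^3 + 16*p^2*y + 5*p^2 - 10*p*y + 14*p - 28*y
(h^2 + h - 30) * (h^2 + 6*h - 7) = h^4 + 7*h^3 - 31*h^2 - 187*h + 210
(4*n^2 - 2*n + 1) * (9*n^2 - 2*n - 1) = 36*n^4 - 26*n^3 + 9*n^2 - 1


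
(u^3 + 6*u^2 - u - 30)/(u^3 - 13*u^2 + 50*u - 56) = (u^2 + 8*u + 15)/(u^2 - 11*u + 28)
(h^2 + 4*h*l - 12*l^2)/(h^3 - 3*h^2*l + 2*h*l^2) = (h + 6*l)/(h*(h - l))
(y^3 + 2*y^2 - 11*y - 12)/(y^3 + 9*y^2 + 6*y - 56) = (y^2 - 2*y - 3)/(y^2 + 5*y - 14)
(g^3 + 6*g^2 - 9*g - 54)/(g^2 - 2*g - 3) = (g^2 + 9*g + 18)/(g + 1)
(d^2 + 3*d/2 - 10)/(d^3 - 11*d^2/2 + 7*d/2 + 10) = (d + 4)/(d^2 - 3*d - 4)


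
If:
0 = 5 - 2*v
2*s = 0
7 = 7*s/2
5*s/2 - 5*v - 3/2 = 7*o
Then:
No Solution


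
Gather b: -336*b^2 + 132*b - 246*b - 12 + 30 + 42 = -336*b^2 - 114*b + 60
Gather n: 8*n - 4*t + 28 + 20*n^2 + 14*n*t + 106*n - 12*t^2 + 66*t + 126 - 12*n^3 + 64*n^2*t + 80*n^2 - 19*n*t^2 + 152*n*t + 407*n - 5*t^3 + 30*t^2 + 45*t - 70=-12*n^3 + n^2*(64*t + 100) + n*(-19*t^2 + 166*t + 521) - 5*t^3 + 18*t^2 + 107*t + 84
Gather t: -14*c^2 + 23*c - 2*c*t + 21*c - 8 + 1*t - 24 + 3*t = -14*c^2 + 44*c + t*(4 - 2*c) - 32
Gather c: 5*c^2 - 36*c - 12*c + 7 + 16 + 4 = 5*c^2 - 48*c + 27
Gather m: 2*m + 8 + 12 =2*m + 20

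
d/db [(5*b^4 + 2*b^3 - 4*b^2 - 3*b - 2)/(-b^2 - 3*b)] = (-10*b^5 - 47*b^4 - 12*b^3 + 9*b^2 - 4*b - 6)/(b^2*(b^2 + 6*b + 9))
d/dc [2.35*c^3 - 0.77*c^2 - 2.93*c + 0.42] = 7.05*c^2 - 1.54*c - 2.93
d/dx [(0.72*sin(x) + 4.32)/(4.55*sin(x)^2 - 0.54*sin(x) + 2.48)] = (-3.276*sin(x)^2 - 39.312*sin(x) + 4.1184)*cos(x)/(20.7025*sin(x)^4 - 4.914*sin(x)^3 + 22.8596*sin(x)^2 - 2.6784*sin(x) + 6.1504)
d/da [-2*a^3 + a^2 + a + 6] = -6*a^2 + 2*a + 1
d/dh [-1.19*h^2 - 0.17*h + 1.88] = -2.38*h - 0.17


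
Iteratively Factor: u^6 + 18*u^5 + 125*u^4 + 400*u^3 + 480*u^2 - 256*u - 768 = (u + 4)*(u^5 + 14*u^4 + 69*u^3 + 124*u^2 - 16*u - 192) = (u + 4)^2*(u^4 + 10*u^3 + 29*u^2 + 8*u - 48) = (u + 4)^3*(u^3 + 6*u^2 + 5*u - 12) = (u + 4)^4*(u^2 + 2*u - 3) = (u + 3)*(u + 4)^4*(u - 1)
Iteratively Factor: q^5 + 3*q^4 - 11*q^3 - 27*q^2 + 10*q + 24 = (q + 4)*(q^4 - q^3 - 7*q^2 + q + 6) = (q + 1)*(q + 4)*(q^3 - 2*q^2 - 5*q + 6) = (q + 1)*(q + 2)*(q + 4)*(q^2 - 4*q + 3) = (q - 1)*(q + 1)*(q + 2)*(q + 4)*(q - 3)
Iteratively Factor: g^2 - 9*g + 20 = (g - 5)*(g - 4)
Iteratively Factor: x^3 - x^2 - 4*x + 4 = (x - 2)*(x^2 + x - 2) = (x - 2)*(x - 1)*(x + 2)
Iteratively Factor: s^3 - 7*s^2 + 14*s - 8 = (s - 4)*(s^2 - 3*s + 2) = (s - 4)*(s - 2)*(s - 1)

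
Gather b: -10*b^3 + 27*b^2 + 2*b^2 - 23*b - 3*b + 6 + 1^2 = -10*b^3 + 29*b^2 - 26*b + 7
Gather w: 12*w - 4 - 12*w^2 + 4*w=-12*w^2 + 16*w - 4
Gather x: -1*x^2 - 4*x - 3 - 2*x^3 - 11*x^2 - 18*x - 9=-2*x^3 - 12*x^2 - 22*x - 12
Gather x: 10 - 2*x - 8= 2 - 2*x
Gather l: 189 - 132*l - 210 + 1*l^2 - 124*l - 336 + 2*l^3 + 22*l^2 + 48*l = 2*l^3 + 23*l^2 - 208*l - 357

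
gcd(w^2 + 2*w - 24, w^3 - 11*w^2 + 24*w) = 1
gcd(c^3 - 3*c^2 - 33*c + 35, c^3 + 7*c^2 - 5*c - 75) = c + 5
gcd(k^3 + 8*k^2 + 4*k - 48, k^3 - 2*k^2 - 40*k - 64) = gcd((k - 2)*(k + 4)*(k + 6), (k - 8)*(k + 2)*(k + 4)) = k + 4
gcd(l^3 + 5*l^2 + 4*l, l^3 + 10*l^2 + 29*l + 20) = l^2 + 5*l + 4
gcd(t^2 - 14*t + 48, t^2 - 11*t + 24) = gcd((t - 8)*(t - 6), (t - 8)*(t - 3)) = t - 8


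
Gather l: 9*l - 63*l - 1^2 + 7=6 - 54*l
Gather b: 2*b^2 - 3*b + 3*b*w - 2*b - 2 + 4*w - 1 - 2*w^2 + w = 2*b^2 + b*(3*w - 5) - 2*w^2 + 5*w - 3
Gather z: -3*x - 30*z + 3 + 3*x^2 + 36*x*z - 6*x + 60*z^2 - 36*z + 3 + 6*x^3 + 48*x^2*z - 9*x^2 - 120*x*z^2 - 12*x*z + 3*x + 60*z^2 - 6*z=6*x^3 - 6*x^2 - 6*x + z^2*(120 - 120*x) + z*(48*x^2 + 24*x - 72) + 6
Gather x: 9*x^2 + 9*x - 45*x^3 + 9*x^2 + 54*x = -45*x^3 + 18*x^2 + 63*x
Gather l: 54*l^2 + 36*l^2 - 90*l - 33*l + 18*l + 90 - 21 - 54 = 90*l^2 - 105*l + 15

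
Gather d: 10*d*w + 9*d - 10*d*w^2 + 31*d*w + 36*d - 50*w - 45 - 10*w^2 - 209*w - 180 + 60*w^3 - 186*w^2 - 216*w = d*(-10*w^2 + 41*w + 45) + 60*w^3 - 196*w^2 - 475*w - 225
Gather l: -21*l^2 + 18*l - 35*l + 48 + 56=-21*l^2 - 17*l + 104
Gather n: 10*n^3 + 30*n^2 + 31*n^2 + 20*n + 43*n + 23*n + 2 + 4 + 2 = 10*n^3 + 61*n^2 + 86*n + 8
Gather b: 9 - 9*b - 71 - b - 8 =-10*b - 70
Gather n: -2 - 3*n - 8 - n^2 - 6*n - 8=-n^2 - 9*n - 18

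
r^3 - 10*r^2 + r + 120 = (r - 8)*(r - 5)*(r + 3)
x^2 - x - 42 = (x - 7)*(x + 6)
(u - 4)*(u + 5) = u^2 + u - 20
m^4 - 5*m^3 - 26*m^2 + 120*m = m*(m - 6)*(m - 4)*(m + 5)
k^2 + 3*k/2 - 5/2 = (k - 1)*(k + 5/2)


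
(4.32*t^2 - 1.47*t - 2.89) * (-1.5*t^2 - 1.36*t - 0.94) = -6.48*t^4 - 3.6702*t^3 + 2.2734*t^2 + 5.3122*t + 2.7166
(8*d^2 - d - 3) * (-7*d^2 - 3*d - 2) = -56*d^4 - 17*d^3 + 8*d^2 + 11*d + 6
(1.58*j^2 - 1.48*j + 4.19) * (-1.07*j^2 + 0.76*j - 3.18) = -1.6906*j^4 + 2.7844*j^3 - 10.6325*j^2 + 7.8908*j - 13.3242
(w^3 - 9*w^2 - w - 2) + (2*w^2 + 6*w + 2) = w^3 - 7*w^2 + 5*w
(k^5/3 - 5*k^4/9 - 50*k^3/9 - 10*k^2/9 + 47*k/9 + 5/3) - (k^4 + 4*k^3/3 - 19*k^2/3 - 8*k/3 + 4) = k^5/3 - 14*k^4/9 - 62*k^3/9 + 47*k^2/9 + 71*k/9 - 7/3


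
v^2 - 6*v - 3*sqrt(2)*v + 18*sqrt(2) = (v - 6)*(v - 3*sqrt(2))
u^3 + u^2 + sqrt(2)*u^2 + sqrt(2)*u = u*(u + 1)*(u + sqrt(2))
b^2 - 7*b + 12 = (b - 4)*(b - 3)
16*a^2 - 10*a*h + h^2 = (-8*a + h)*(-2*a + h)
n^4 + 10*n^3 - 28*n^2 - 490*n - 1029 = (n - 7)*(n + 3)*(n + 7)^2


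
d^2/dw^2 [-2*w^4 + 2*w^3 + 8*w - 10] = 12*w*(1 - 2*w)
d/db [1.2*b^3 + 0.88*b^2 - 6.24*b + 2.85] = 3.6*b^2 + 1.76*b - 6.24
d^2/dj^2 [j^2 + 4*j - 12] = 2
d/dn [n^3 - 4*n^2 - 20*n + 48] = 3*n^2 - 8*n - 20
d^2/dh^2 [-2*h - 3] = 0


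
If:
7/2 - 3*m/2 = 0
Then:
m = 7/3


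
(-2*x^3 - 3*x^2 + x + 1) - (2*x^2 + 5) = -2*x^3 - 5*x^2 + x - 4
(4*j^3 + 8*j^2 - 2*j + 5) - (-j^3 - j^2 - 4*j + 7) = 5*j^3 + 9*j^2 + 2*j - 2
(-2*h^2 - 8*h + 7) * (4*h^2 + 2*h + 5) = -8*h^4 - 36*h^3 + 2*h^2 - 26*h + 35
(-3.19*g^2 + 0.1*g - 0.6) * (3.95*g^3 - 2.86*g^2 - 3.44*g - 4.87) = -12.6005*g^5 + 9.5184*g^4 + 8.3176*g^3 + 16.9073*g^2 + 1.577*g + 2.922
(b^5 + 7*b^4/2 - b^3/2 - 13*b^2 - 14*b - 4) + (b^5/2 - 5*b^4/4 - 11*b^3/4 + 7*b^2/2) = 3*b^5/2 + 9*b^4/4 - 13*b^3/4 - 19*b^2/2 - 14*b - 4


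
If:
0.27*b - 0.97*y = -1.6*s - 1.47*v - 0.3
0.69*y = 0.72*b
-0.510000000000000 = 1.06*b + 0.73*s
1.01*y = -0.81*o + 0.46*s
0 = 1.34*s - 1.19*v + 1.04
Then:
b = -0.13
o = -0.13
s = -0.52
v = 0.29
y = -0.13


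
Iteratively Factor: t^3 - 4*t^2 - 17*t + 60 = (t - 3)*(t^2 - t - 20) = (t - 3)*(t + 4)*(t - 5)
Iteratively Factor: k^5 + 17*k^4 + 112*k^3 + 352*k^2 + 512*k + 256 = (k + 4)*(k^4 + 13*k^3 + 60*k^2 + 112*k + 64) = (k + 4)^2*(k^3 + 9*k^2 + 24*k + 16) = (k + 1)*(k + 4)^2*(k^2 + 8*k + 16) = (k + 1)*(k + 4)^3*(k + 4)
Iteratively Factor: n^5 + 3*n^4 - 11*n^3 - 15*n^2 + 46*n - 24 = (n - 1)*(n^4 + 4*n^3 - 7*n^2 - 22*n + 24) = (n - 2)*(n - 1)*(n^3 + 6*n^2 + 5*n - 12) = (n - 2)*(n - 1)*(n + 4)*(n^2 + 2*n - 3) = (n - 2)*(n - 1)^2*(n + 4)*(n + 3)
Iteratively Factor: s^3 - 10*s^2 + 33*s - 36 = (s - 3)*(s^2 - 7*s + 12) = (s - 4)*(s - 3)*(s - 3)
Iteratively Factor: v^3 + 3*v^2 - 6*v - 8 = (v - 2)*(v^2 + 5*v + 4) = (v - 2)*(v + 1)*(v + 4)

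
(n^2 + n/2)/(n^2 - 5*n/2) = (2*n + 1)/(2*n - 5)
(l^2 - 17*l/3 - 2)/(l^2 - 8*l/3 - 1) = (l - 6)/(l - 3)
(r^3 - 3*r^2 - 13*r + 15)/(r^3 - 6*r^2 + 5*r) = (r + 3)/r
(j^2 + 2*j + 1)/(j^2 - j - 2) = (j + 1)/(j - 2)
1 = 1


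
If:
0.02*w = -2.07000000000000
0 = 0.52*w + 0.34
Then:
No Solution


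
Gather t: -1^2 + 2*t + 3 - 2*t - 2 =0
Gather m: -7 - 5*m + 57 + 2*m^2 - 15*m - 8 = 2*m^2 - 20*m + 42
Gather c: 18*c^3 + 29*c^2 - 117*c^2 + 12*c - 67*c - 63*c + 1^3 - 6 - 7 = 18*c^3 - 88*c^2 - 118*c - 12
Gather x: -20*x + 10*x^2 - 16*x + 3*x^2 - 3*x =13*x^2 - 39*x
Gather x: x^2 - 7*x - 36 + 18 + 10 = x^2 - 7*x - 8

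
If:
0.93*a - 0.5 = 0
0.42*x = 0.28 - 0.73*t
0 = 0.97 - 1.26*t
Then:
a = 0.54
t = 0.77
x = -0.67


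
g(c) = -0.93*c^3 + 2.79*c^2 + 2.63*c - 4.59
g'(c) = -2.79*c^2 + 5.58*c + 2.63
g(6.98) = -166.57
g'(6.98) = -94.35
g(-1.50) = 0.88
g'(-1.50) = -12.02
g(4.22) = -13.70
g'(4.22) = -23.51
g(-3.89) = 82.14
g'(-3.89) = -61.29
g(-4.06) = 92.96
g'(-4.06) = -66.01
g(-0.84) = -4.28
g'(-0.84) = -4.03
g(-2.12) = 11.23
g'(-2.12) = -21.74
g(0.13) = -4.20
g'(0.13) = 3.31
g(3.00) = 3.30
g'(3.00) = -5.74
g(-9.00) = 875.70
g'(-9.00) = -273.58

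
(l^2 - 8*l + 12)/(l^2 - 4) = (l - 6)/(l + 2)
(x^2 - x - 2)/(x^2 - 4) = (x + 1)/(x + 2)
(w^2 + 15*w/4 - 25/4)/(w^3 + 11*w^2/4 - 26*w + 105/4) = (w + 5)/(w^2 + 4*w - 21)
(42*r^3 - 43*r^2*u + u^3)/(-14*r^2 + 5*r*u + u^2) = (-6*r^2 + 7*r*u - u^2)/(2*r - u)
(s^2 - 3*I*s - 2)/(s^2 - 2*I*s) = (s - I)/s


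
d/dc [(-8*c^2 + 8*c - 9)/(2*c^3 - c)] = (16*c^4 - 32*c^3 + 62*c^2 - 9)/(4*c^6 - 4*c^4 + c^2)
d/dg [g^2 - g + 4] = 2*g - 1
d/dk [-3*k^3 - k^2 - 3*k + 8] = -9*k^2 - 2*k - 3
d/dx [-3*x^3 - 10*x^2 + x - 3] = -9*x^2 - 20*x + 1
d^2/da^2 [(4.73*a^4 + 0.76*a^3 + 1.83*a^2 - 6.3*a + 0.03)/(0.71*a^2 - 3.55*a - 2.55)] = (4.768786*a^6 - 71.53179*a^5 + 306.27696*a^4 + 709.87433*a^3 + 430.331328*a^2 - 39.23919*a + 138.72543)/(0.357911*a^6 - 5.368665*a^5 + 22.98696*a^4 - 6.175225*a^3 - 82.5588*a^2 - 69.251625*a - 16.581375)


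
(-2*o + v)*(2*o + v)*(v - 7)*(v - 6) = -4*o^2*v^2 + 52*o^2*v - 168*o^2 + v^4 - 13*v^3 + 42*v^2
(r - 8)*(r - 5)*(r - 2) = r^3 - 15*r^2 + 66*r - 80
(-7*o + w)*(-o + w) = 7*o^2 - 8*o*w + w^2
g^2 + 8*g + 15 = (g + 3)*(g + 5)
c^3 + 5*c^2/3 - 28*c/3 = c*(c - 7/3)*(c + 4)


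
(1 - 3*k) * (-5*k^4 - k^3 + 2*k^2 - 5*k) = 15*k^5 - 2*k^4 - 7*k^3 + 17*k^2 - 5*k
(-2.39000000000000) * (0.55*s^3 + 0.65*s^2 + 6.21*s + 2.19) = -1.3145*s^3 - 1.5535*s^2 - 14.8419*s - 5.2341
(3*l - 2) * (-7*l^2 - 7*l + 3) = -21*l^3 - 7*l^2 + 23*l - 6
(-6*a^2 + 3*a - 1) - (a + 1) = -6*a^2 + 2*a - 2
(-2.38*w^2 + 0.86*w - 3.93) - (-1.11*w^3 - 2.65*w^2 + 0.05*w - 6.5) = 1.11*w^3 + 0.27*w^2 + 0.81*w + 2.57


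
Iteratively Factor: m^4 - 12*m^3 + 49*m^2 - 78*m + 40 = (m - 5)*(m^3 - 7*m^2 + 14*m - 8) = (m - 5)*(m - 1)*(m^2 - 6*m + 8) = (m - 5)*(m - 2)*(m - 1)*(m - 4)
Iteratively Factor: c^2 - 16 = (c + 4)*(c - 4)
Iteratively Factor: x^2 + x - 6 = (x + 3)*(x - 2)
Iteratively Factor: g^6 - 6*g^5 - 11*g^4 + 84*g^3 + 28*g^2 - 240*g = (g - 2)*(g^5 - 4*g^4 - 19*g^3 + 46*g^2 + 120*g) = (g - 5)*(g - 2)*(g^4 + g^3 - 14*g^2 - 24*g) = g*(g - 5)*(g - 2)*(g^3 + g^2 - 14*g - 24) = g*(g - 5)*(g - 4)*(g - 2)*(g^2 + 5*g + 6) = g*(g - 5)*(g - 4)*(g - 2)*(g + 2)*(g + 3)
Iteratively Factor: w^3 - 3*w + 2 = (w - 1)*(w^2 + w - 2) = (w - 1)*(w + 2)*(w - 1)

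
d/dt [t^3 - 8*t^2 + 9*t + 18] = 3*t^2 - 16*t + 9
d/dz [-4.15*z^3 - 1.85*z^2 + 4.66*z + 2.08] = -12.45*z^2 - 3.7*z + 4.66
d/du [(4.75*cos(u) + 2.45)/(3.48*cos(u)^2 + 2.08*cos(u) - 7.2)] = (16.53*cos(u)^2 + 17.052*cos(u) + 39.296)*sin(u)/(12.1104*cos(u)^4 + 14.4768*cos(u)^3 - 45.7856*cos(u)^2 - 29.952*cos(u) + 51.84)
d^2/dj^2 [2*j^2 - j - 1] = 4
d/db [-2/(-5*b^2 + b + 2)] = 2*(1 - 10*b)/(-5*b^2 + b + 2)^2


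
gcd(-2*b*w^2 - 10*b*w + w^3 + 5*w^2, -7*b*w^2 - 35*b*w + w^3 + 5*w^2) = w^2 + 5*w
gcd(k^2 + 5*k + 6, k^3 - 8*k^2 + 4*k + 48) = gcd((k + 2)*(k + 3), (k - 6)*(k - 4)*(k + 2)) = k + 2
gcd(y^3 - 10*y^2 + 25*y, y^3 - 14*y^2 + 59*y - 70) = y - 5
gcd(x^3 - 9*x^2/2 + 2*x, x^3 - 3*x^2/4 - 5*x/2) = x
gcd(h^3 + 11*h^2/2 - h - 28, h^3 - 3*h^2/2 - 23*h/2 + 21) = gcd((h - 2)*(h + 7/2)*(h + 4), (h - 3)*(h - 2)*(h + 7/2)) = h^2 + 3*h/2 - 7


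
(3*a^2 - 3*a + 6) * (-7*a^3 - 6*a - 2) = -21*a^5 + 21*a^4 - 60*a^3 + 12*a^2 - 30*a - 12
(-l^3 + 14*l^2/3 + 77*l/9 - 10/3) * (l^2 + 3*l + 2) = -l^5 + 5*l^4/3 + 185*l^3/9 + 95*l^2/3 + 64*l/9 - 20/3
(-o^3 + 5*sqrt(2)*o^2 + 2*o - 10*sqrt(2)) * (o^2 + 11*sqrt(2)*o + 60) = -o^5 - 6*sqrt(2)*o^4 + 52*o^3 + 312*sqrt(2)*o^2 - 100*o - 600*sqrt(2)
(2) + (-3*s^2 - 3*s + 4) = -3*s^2 - 3*s + 6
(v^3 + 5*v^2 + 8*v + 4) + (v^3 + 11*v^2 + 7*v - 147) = 2*v^3 + 16*v^2 + 15*v - 143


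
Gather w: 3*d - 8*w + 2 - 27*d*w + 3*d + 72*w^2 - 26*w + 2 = 6*d + 72*w^2 + w*(-27*d - 34) + 4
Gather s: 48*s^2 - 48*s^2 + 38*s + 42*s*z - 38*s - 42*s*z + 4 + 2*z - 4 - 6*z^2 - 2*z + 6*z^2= 0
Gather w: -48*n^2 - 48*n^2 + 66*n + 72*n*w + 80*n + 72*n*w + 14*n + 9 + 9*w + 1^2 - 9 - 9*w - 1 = -96*n^2 + 144*n*w + 160*n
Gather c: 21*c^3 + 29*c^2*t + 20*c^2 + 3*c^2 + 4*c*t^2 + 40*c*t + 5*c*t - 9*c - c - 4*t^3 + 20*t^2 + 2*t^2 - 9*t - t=21*c^3 + c^2*(29*t + 23) + c*(4*t^2 + 45*t - 10) - 4*t^3 + 22*t^2 - 10*t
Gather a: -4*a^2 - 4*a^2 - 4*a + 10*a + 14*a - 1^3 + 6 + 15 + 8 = -8*a^2 + 20*a + 28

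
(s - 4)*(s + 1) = s^2 - 3*s - 4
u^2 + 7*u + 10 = (u + 2)*(u + 5)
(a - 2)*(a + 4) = a^2 + 2*a - 8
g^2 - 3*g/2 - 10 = (g - 4)*(g + 5/2)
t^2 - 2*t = t*(t - 2)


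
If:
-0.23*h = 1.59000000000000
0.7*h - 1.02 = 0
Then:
No Solution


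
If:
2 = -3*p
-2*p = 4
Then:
No Solution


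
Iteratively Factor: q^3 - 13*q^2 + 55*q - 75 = (q - 5)*(q^2 - 8*q + 15) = (q - 5)^2*(q - 3)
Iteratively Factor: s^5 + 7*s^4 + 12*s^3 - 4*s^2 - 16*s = (s)*(s^4 + 7*s^3 + 12*s^2 - 4*s - 16) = s*(s + 2)*(s^3 + 5*s^2 + 2*s - 8) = s*(s + 2)^2*(s^2 + 3*s - 4) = s*(s - 1)*(s + 2)^2*(s + 4)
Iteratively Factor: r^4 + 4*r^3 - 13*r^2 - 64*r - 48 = (r + 4)*(r^3 - 13*r - 12) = (r + 1)*(r + 4)*(r^2 - r - 12) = (r - 4)*(r + 1)*(r + 4)*(r + 3)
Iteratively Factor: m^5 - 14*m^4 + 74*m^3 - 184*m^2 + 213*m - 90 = (m - 3)*(m^4 - 11*m^3 + 41*m^2 - 61*m + 30) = (m - 3)*(m - 1)*(m^3 - 10*m^2 + 31*m - 30) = (m - 5)*(m - 3)*(m - 1)*(m^2 - 5*m + 6) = (m - 5)*(m - 3)^2*(m - 1)*(m - 2)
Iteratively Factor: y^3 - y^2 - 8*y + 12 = (y - 2)*(y^2 + y - 6) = (y - 2)*(y + 3)*(y - 2)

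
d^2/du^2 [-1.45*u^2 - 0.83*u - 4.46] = -2.90000000000000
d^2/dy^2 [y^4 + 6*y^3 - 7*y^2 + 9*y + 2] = 12*y^2 + 36*y - 14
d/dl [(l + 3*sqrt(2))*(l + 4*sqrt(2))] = 2*l + 7*sqrt(2)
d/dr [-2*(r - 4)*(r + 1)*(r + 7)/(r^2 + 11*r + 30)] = 2*(-r^4 - 22*r^3 - 159*r^2 - 296*r + 442)/(r^4 + 22*r^3 + 181*r^2 + 660*r + 900)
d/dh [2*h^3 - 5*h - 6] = 6*h^2 - 5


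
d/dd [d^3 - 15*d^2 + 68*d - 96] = 3*d^2 - 30*d + 68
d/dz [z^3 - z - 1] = 3*z^2 - 1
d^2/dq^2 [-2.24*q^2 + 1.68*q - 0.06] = -4.48000000000000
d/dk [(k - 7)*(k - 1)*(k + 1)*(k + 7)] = 4*k*(k^2 - 25)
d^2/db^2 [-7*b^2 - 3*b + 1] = -14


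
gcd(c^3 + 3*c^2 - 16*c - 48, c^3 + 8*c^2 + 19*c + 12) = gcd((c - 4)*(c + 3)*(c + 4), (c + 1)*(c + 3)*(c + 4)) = c^2 + 7*c + 12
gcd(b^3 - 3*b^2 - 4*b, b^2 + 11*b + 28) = 1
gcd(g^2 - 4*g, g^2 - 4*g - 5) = 1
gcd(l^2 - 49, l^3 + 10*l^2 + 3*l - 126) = l + 7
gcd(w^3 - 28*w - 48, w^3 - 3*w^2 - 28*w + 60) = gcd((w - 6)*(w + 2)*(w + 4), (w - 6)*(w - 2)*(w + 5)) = w - 6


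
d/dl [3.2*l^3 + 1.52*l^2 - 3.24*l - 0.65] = 9.6*l^2 + 3.04*l - 3.24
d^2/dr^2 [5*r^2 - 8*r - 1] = 10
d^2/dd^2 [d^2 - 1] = 2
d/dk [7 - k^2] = -2*k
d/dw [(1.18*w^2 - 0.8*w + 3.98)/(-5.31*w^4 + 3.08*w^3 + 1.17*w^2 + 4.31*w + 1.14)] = (12.5316*w^5 - 16.3784*w^4 + 89.4632*w^3 - 30.7534*w^2 - 6.6228*w - 18.0658)/(28.1961*w^8 - 32.7096*w^7 - 2.939*w^6 - 38.565*w^5 + 15.8117*w^4 + 17.1078*w^3 + 21.2437*w^2 + 9.8268*w + 1.2996)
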